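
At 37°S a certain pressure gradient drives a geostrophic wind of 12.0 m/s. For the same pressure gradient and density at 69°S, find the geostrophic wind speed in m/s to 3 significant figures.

With the same pressure gradient and density, V_g ∝ 1/f ∝ 1/sin φ.
V₂ = V₁ · sin φ₁ / sin φ₂ = 12.0 × sin 37° / sin 69°
V₂ = 12.0 × 0.6018/0.9336 = 7.74 m/s

7.74 m/s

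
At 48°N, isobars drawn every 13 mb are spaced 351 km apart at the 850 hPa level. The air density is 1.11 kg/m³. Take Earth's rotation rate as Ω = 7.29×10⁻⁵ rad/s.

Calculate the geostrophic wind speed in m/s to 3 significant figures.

Coriolis parameter at 48°N:
f = 2Ω sin φ = 2 × 7.29×10⁻⁵ × sin 48° = 1.08×10⁻⁴ s⁻¹
Pressure gradient: |∂P/∂n| = 1300 Pa / 351000 m = 3.70×10⁻³ Pa/m
Geostrophic balance (pressure-gradient force = Coriolis force):
V_g = (1/(fρ)) |∂P/∂n| = 3.70×10⁻³ / (1.08×10⁻⁴ × 1.11) = 30.8 m/s

30.8 m/s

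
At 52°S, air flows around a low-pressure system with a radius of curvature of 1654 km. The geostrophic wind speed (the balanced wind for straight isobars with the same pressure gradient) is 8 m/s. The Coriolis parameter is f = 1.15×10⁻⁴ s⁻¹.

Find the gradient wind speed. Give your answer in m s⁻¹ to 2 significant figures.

Around a low, centrifugal force acts outward with Coriolis, so pressure-gradient force balances both:
(1/ρ)|∂P/∂n| = fV + V²/R  →  V² + fR·V − fR·V_g = 0
With fR = 1.15×10⁻⁴ × 1654×10³ m = 190 m/s:
V = [−fR + √((fR)² + 4 fR V_g)]/2 = [−190 + √(190² + 4×190×8)]/2 = 7.69 m/s
Subgeostrophic (V < V_g = 8 m/s), as expected around a low.

7.7 m s⁻¹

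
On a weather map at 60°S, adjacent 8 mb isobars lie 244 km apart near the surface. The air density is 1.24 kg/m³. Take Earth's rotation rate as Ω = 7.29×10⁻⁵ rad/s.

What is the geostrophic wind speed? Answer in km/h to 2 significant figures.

Coriolis parameter at 60°S:
f = 2Ω sin φ = 2 × 7.29×10⁻⁵ × sin 60° = 1.26×10⁻⁴ s⁻¹
Pressure gradient: |∂P/∂n| = 800 Pa / 244000 m = 3.28×10⁻³ Pa/m
Geostrophic balance (pressure-gradient force = Coriolis force):
V_g = (1/(fρ)) |∂P/∂n| = 3.28×10⁻³ / (1.26×10⁻⁴ × 1.24) = 20.9 m/s
Converting: 20.9 m/s × 3.6 = 75 km/h

75 km/h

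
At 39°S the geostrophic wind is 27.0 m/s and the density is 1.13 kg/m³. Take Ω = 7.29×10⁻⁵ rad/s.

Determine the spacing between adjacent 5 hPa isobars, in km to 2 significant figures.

180 km

Coriolis parameter at 39°S:
f = 2Ω sin φ = 2 × 7.29×10⁻⁵ × sin 39° = 9.18×10⁻⁵ s⁻¹
Geostrophic balance rearranged: |∂P/∂n| = f ρ V_g
|∂P/∂n| = 9.18×10⁻⁵ × 1.13 × 27.0 = 2.80×10⁻³ Pa/m
Isobar spacing: Δn = ΔP/|∂P/∂n| = 500 Pa / 2.80×10⁻³ Pa/m = 178607 m ≈ 180 km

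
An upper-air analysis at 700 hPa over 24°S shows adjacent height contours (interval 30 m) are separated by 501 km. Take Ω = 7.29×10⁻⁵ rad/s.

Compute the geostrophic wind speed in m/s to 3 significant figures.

Coriolis parameter at 24°S:
f = 2Ω sin φ = 2 × 7.29×10⁻⁵ × sin 24° = 5.93×10⁻⁵ s⁻¹
Height gradient: |∂Z/∂n| = 30 m / 501000 m = 5.99×10⁻⁵
On a pressure surface, geostrophic balance gives V_g = (g/f)|∂Z/∂n|:
V_g = 9.81 × 5.99×10⁻⁵ / 5.93×10⁻⁵ = 9.91 m/s

9.91 m/s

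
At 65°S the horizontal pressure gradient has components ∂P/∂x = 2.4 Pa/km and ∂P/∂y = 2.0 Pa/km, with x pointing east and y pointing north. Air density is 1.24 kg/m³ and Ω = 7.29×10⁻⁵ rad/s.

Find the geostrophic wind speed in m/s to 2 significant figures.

Coriolis parameter at 65°S:
f = 2Ω sin φ = 2 × 7.29×10⁻⁵ × sin 65° = 1.32×10⁻⁴ s⁻¹
In the Southern Hemisphere f is negative: f = −1.32×10⁻⁴ s⁻¹.
Component geostrophic relations (x east, y north):
u_g = −(1/(fρ)) ∂P/∂y,  v_g = (1/(fρ)) ∂P/∂x
u_g = −(2.0×10⁻³)/(−1.32×10⁻⁴ × 1.24) = 12.2 m/s;  v_g = (2.4×10⁻³)/(−1.32×10⁻⁴ × 1.24) = −14.6 m/s
|V_g| = √(u_g² + v_g²) = 19.1 m/s

19 m/s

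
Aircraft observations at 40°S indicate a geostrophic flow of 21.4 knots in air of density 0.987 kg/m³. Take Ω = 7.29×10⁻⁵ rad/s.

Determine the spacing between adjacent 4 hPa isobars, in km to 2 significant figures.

Coriolis parameter at 40°S:
f = 2Ω sin φ = 2 × 7.29×10⁻⁵ × sin 40° = 9.37×10⁻⁵ s⁻¹
Wind speed in SI: 21.4 knots = 11.0 m/s
Geostrophic balance rearranged: |∂P/∂n| = f ρ V_g
|∂P/∂n| = 9.37×10⁻⁵ × 0.987 × 11.0 = 1.02×10⁻³ Pa/m
Isobar spacing: Δn = ΔP/|∂P/∂n| = 400 Pa / 1.02×10⁻³ Pa/m = 392795 m ≈ 390 km

390 km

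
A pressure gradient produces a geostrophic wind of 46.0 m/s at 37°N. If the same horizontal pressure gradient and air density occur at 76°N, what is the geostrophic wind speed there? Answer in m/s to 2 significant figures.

With the same pressure gradient and density, V_g ∝ 1/f ∝ 1/sin φ.
V₂ = V₁ · sin φ₁ / sin φ₂ = 46.0 × sin 37° / sin 76°
V₂ = 46.0 × 0.6018/0.9703 = 29 m/s

29 m/s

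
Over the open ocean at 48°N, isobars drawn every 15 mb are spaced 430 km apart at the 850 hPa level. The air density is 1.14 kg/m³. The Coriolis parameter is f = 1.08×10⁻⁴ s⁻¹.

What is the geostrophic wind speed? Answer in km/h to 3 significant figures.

102 km/h

Pressure gradient: |∂P/∂n| = 1500 Pa / 430000 m = 3.49×10⁻³ Pa/m
Geostrophic balance (pressure-gradient force = Coriolis force):
V_g = (1/(fρ)) |∂P/∂n| = 3.49×10⁻³ / (1.08×10⁻⁴ × 1.14) = 28.3 m/s
Converting: 28.3 m/s × 3.6 = 102 km/h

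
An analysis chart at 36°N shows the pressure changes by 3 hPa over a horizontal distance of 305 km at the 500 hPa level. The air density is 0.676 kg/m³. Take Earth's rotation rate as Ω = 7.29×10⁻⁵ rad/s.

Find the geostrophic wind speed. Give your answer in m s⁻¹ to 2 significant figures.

17 m s⁻¹

Coriolis parameter at 36°N:
f = 2Ω sin φ = 2 × 7.29×10⁻⁵ × sin 36° = 8.57×10⁻⁵ s⁻¹
Pressure gradient: |∂P/∂n| = 300 Pa / 305000 m = 9.84×10⁻⁴ Pa/m
Geostrophic balance (pressure-gradient force = Coriolis force):
V_g = (1/(fρ)) |∂P/∂n| = 9.84×10⁻⁴ / (8.57×10⁻⁵ × 0.676) = 17.0 m/s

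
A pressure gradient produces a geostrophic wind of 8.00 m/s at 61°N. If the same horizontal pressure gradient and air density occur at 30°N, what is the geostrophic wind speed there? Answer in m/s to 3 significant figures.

14.0 m/s

With the same pressure gradient and density, V_g ∝ 1/f ∝ 1/sin φ.
V₂ = V₁ · sin φ₁ / sin φ₂ = 8.00 × sin 61° / sin 30°
V₂ = 8.00 × 0.8746/0.5000 = 14.0 m/s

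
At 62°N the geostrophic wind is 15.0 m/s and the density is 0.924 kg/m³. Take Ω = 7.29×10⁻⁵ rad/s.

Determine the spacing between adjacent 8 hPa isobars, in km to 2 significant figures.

Coriolis parameter at 62°N:
f = 2Ω sin φ = 2 × 7.29×10⁻⁵ × sin 62° = 1.29×10⁻⁴ s⁻¹
Geostrophic balance rearranged: |∂P/∂n| = f ρ V_g
|∂P/∂n| = 1.29×10⁻⁴ × 0.924 × 15.0 = 1.78×10⁻³ Pa/m
Isobar spacing: Δn = ΔP/|∂P/∂n| = 800 Pa / 1.78×10⁻³ Pa/m = 448368 m ≈ 450 km

450 km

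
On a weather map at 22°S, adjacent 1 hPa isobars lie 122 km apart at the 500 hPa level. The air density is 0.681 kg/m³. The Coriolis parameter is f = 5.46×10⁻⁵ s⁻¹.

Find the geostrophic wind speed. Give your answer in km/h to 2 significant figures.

Pressure gradient: |∂P/∂n| = 100 Pa / 122000 m = 8.20×10⁻⁴ Pa/m
Geostrophic balance (pressure-gradient force = Coriolis force):
V_g = (1/(fρ)) |∂P/∂n| = 8.20×10⁻⁴ / (5.46×10⁻⁵ × 0.681) = 22.0 m/s
Converting: 22.0 m/s × 3.6 = 79 km/h

79 km/h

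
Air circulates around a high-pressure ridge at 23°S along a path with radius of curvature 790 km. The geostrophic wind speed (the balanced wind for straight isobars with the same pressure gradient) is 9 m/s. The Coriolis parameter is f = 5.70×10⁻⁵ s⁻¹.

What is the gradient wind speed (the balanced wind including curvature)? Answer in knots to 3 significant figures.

24.2 knots

Around a high, pressure-gradient force acts outward with centrifugal, so Coriolis balances both:
fV = (1/ρ)|∂P/∂n| + V²/R  →  V² − fR·V + fR·V_g = 0
With fR = 5.70×10⁻⁵ × 790×10³ m = 45.0 m/s:
V = [fR − √((fR)² − 4 fR V_g)]/2 = [45.0 − √(45.0² − 4×45.0×9)]/2 = 12.4 m/s
Supergeostrophic (V > V_g = 9 m/s), as expected around a high.
Converting: 12.4 m/s × 1.944 = 24.2 knots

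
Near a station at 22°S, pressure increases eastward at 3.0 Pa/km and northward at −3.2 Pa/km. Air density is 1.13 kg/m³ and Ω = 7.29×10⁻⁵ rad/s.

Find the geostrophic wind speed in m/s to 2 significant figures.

Coriolis parameter at 22°S:
f = 2Ω sin φ = 2 × 7.29×10⁻⁵ × sin 22° = 5.46×10⁻⁵ s⁻¹
In the Southern Hemisphere f is negative: f = −5.46×10⁻⁵ s⁻¹.
Component geostrophic relations (x east, y north):
u_g = −(1/(fρ)) ∂P/∂y,  v_g = (1/(fρ)) ∂P/∂x
u_g = −(−3.2×10⁻³)/(−5.46×10⁻⁵ × 1.13) = −51.8 m/s;  v_g = (3.0×10⁻³)/(−5.46×10⁻⁵ × 1.13) = −48.6 m/s
|V_g| = √(u_g² + v_g²) = 71.1 m/s

71 m/s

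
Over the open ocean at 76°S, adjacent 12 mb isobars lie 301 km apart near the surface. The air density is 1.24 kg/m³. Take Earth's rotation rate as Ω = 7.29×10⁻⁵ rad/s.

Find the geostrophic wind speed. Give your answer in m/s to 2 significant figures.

Coriolis parameter at 76°S:
f = 2Ω sin φ = 2 × 7.29×10⁻⁵ × sin 76° = 1.41×10⁻⁴ s⁻¹
Pressure gradient: |∂P/∂n| = 1200 Pa / 301000 m = 3.99×10⁻³ Pa/m
Geostrophic balance (pressure-gradient force = Coriolis force):
V_g = (1/(fρ)) |∂P/∂n| = 3.99×10⁻³ / (1.41×10⁻⁴ × 1.24) = 22.7 m/s

23 m/s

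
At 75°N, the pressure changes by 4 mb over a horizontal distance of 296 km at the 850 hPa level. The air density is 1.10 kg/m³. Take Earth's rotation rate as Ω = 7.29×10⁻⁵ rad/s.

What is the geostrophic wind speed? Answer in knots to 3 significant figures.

17.0 knots

Coriolis parameter at 75°N:
f = 2Ω sin φ = 2 × 7.29×10⁻⁵ × sin 75° = 1.41×10⁻⁴ s⁻¹
Pressure gradient: |∂P/∂n| = 400 Pa / 296000 m = 1.35×10⁻³ Pa/m
Geostrophic balance (pressure-gradient force = Coriolis force):
V_g = (1/(fρ)) |∂P/∂n| = 1.35×10⁻³ / (1.41×10⁻⁴ × 1.10) = 8.72 m/s
Converting: 8.72 m/s × 1.944 = 17.0 knots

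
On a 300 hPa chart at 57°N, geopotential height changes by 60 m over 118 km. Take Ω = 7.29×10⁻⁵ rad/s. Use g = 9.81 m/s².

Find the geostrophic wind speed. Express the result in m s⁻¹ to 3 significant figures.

40.8 m s⁻¹

Coriolis parameter at 57°N:
f = 2Ω sin φ = 2 × 7.29×10⁻⁵ × sin 57° = 1.22×10⁻⁴ s⁻¹
Height gradient: |∂Z/∂n| = 60 m / 118000 m = 5.08×10⁻⁴
On a pressure surface, geostrophic balance gives V_g = (g/f)|∂Z/∂n|:
V_g = 9.81 × 5.08×10⁻⁴ / 1.22×10⁻⁴ = 40.8 m/s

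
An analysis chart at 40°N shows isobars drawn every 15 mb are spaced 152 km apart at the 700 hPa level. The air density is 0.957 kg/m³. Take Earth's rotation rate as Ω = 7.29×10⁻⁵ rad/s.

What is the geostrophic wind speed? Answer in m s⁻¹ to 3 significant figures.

110 m s⁻¹

Coriolis parameter at 40°N:
f = 2Ω sin φ = 2 × 7.29×10⁻⁵ × sin 40° = 9.37×10⁻⁵ s⁻¹
Pressure gradient: |∂P/∂n| = 1500 Pa / 152000 m = 9.87×10⁻³ Pa/m
Geostrophic balance (pressure-gradient force = Coriolis force):
V_g = (1/(fρ)) |∂P/∂n| = 9.87×10⁻³ / (9.37×10⁻⁵ × 0.957) = 110 m/s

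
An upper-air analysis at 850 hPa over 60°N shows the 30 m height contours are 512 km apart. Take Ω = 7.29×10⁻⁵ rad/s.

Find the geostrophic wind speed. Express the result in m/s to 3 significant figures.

Coriolis parameter at 60°N:
f = 2Ω sin φ = 2 × 7.29×10⁻⁵ × sin 60° = 1.26×10⁻⁴ s⁻¹
Height gradient: |∂Z/∂n| = 30 m / 512000 m = 5.86×10⁻⁵
On a pressure surface, geostrophic balance gives V_g = (g/f)|∂Z/∂n|:
V_g = 9.81 × 5.86×10⁻⁵ / 1.26×10⁻⁴ = 4.55 m/s

4.55 m/s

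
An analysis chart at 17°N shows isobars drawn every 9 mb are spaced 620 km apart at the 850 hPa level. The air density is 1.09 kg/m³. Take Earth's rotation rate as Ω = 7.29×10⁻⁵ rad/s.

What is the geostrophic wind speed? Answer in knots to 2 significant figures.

61 knots

Coriolis parameter at 17°N:
f = 2Ω sin φ = 2 × 7.29×10⁻⁵ × sin 17° = 4.26×10⁻⁵ s⁻¹
Pressure gradient: |∂P/∂n| = 900 Pa / 620000 m = 1.45×10⁻³ Pa/m
Geostrophic balance (pressure-gradient force = Coriolis force):
V_g = (1/(fρ)) |∂P/∂n| = 1.45×10⁻³ / (4.26×10⁻⁵ × 1.09) = 31.2 m/s
Converting: 31.2 m/s × 1.944 = 61 knots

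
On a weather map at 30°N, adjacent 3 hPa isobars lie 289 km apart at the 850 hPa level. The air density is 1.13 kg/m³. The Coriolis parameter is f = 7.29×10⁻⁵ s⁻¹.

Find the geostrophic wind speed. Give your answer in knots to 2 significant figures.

24 knots

Pressure gradient: |∂P/∂n| = 300 Pa / 289000 m = 1.04×10⁻³ Pa/m
Geostrophic balance (pressure-gradient force = Coriolis force):
V_g = (1/(fρ)) |∂P/∂n| = 1.04×10⁻³ / (7.29×10⁻⁵ × 1.13) = 12.6 m/s
Converting: 12.6 m/s × 1.944 = 24 knots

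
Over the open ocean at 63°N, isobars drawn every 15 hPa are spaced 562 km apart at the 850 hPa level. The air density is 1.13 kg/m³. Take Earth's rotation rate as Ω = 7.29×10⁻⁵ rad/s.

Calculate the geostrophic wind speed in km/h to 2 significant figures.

Coriolis parameter at 63°N:
f = 2Ω sin φ = 2 × 7.29×10⁻⁵ × sin 63° = 1.30×10⁻⁴ s⁻¹
Pressure gradient: |∂P/∂n| = 1500 Pa / 562000 m = 2.67×10⁻³ Pa/m
Geostrophic balance (pressure-gradient force = Coriolis force):
V_g = (1/(fρ)) |∂P/∂n| = 2.67×10⁻³ / (1.30×10⁻⁴ × 1.13) = 18.2 m/s
Converting: 18.2 m/s × 3.6 = 65 km/h

65 km/h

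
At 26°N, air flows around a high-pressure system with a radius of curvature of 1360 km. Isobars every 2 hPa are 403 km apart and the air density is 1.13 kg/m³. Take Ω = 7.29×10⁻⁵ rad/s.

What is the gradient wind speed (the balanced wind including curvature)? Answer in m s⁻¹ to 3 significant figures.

Coriolis parameter at 26°N:
f = 2Ω sin φ = 2 × 7.29×10⁻⁵ × sin 26° = 6.39×10⁻⁵ s⁻¹
Pressure gradient: |∂P/∂n| = 200 Pa / 403000 m = 4.96×10⁻⁴ Pa/m
Geostrophic speed: V_g = |∂P/∂n|/(fρ) = 4.96×10⁻⁴/(6.39×10⁻⁵ × 1.13) = 6.87 m/s
Around a high, pressure-gradient force acts outward with centrifugal, so Coriolis balances both:
fV = (1/ρ)|∂P/∂n| + V²/R  →  V² − fR·V + fR·V_g = 0
With fR = 6.39×10⁻⁵ × 1360×10³ m = 86.9 m/s:
V = [fR − √((fR)² − 4 fR V_g)]/2 = [86.9 − √(86.9² − 4×86.9×6.87)]/2 = 7.52 m/s
Supergeostrophic (V > V_g = 6.87 m/s), as expected around a high.

7.52 m s⁻¹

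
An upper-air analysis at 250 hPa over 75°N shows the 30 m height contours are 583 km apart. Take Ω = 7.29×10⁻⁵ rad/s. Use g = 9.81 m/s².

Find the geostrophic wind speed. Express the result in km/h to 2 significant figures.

Coriolis parameter at 75°N:
f = 2Ω sin φ = 2 × 7.29×10⁻⁵ × sin 75° = 1.41×10⁻⁴ s⁻¹
Height gradient: |∂Z/∂n| = 30 m / 583000 m = 5.15×10⁻⁵
On a pressure surface, geostrophic balance gives V_g = (g/f)|∂Z/∂n|:
V_g = 9.81 × 5.15×10⁻⁵ / 1.41×10⁻⁴ = 3.58 m/s
Converting: 3.58 m/s × 3.6 = 13 km/h

13 km/h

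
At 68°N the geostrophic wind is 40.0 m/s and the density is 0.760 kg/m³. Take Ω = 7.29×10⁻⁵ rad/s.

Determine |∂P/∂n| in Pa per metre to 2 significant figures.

4.1×10⁻³ Pa/m

Coriolis parameter at 68°N:
f = 2Ω sin φ = 2 × 7.29×10⁻⁵ × sin 68° = 1.35×10⁻⁴ s⁻¹
Geostrophic balance rearranged: |∂P/∂n| = f ρ V_g
|∂P/∂n| = 1.35×10⁻⁴ × 0.760 × 40.0 = 4.11×10⁻³ Pa/m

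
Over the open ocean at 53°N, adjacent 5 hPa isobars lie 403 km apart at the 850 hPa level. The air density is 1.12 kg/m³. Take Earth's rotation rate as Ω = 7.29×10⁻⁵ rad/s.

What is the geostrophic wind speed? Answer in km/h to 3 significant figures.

Coriolis parameter at 53°N:
f = 2Ω sin φ = 2 × 7.29×10⁻⁵ × sin 53° = 1.16×10⁻⁴ s⁻¹
Pressure gradient: |∂P/∂n| = 500 Pa / 403000 m = 1.24×10⁻³ Pa/m
Geostrophic balance (pressure-gradient force = Coriolis force):
V_g = (1/(fρ)) |∂P/∂n| = 1.24×10⁻³ / (1.16×10⁻⁴ × 1.12) = 9.51 m/s
Converting: 9.51 m/s × 3.6 = 34.2 km/h

34.2 km/h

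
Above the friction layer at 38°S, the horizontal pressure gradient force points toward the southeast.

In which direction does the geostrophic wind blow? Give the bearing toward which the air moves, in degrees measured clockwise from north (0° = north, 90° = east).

The pressure-gradient force points toward the southeast (bearing 135°).
Geostrophic balance: in the Southern Hemisphere the Coriolis force deflects motion to the left, so the geostrophic wind blows 90° to the left of the pressure-gradient force (low pressure on the right).
Rotating 135° by 90° counterclockwise gives 045° — the wind blows toward the northeast.

045°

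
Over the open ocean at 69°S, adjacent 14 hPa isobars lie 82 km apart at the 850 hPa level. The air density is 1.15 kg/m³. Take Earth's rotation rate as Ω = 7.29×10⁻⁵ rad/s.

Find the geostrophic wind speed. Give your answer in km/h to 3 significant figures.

393 km/h

Coriolis parameter at 69°S:
f = 2Ω sin φ = 2 × 7.29×10⁻⁵ × sin 69° = 1.36×10⁻⁴ s⁻¹
Pressure gradient: |∂P/∂n| = 1400 Pa / 82000 m = 1.71×10⁻² Pa/m
Geostrophic balance (pressure-gradient force = Coriolis force):
V_g = (1/(fρ)) |∂P/∂n| = 1.71×10⁻² / (1.36×10⁻⁴ × 1.15) = 109 m/s
Converting: 109 m/s × 3.6 = 393 km/h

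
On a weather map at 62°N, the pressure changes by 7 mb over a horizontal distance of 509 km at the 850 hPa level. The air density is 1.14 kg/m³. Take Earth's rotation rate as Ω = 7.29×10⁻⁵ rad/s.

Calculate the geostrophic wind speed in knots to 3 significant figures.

Coriolis parameter at 62°N:
f = 2Ω sin φ = 2 × 7.29×10⁻⁵ × sin 62° = 1.29×10⁻⁴ s⁻¹
Pressure gradient: |∂P/∂n| = 700 Pa / 509000 m = 1.38×10⁻³ Pa/m
Geostrophic balance (pressure-gradient force = Coriolis force):
V_g = (1/(fρ)) |∂P/∂n| = 1.38×10⁻³ / (1.29×10⁻⁴ × 1.14) = 9.37 m/s
Converting: 9.37 m/s × 1.944 = 18.2 knots

18.2 knots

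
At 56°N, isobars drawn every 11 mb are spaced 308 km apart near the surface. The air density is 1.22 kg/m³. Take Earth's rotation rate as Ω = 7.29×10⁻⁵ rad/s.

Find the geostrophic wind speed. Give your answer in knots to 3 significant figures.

Coriolis parameter at 56°N:
f = 2Ω sin φ = 2 × 7.29×10⁻⁵ × sin 56° = 1.21×10⁻⁴ s⁻¹
Pressure gradient: |∂P/∂n| = 1100 Pa / 308000 m = 3.57×10⁻³ Pa/m
Geostrophic balance (pressure-gradient force = Coriolis force):
V_g = (1/(fρ)) |∂P/∂n| = 3.57×10⁻³ / (1.21×10⁻⁴ × 1.22) = 24.2 m/s
Converting: 24.2 m/s × 1.944 = 47.1 knots

47.1 knots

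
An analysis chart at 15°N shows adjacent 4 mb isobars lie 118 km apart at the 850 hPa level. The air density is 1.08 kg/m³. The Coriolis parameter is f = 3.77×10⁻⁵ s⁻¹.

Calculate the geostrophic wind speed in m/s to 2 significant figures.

Pressure gradient: |∂P/∂n| = 400 Pa / 118000 m = 3.39×10⁻³ Pa/m
Geostrophic balance (pressure-gradient force = Coriolis force):
V_g = (1/(fρ)) |∂P/∂n| = 3.39×10⁻³ / (3.77×10⁻⁵ × 1.08) = 83.3 m/s

83 m/s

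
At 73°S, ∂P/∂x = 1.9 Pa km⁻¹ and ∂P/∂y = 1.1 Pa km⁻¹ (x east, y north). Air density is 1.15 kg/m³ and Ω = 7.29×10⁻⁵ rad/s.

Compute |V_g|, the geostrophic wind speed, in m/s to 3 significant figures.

Coriolis parameter at 73°S:
f = 2Ω sin φ = 2 × 7.29×10⁻⁵ × sin 73° = 1.39×10⁻⁴ s⁻¹
In the Southern Hemisphere f is negative: f = −1.39×10⁻⁴ s⁻¹.
Component geostrophic relations (x east, y north):
u_g = −(1/(fρ)) ∂P/∂y,  v_g = (1/(fρ)) ∂P/∂x
u_g = −(1.1×10⁻³)/(−1.39×10⁻⁴ × 1.15) = 6.86 m/s;  v_g = (1.9×10⁻³)/(−1.39×10⁻⁴ × 1.15) = −11.8 m/s
|V_g| = √(u_g² + v_g²) = 13.7 m/s

13.7 m/s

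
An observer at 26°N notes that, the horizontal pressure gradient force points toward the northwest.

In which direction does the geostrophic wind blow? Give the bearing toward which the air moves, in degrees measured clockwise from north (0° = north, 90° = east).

045°

The pressure-gradient force points toward the northwest (bearing 315°).
Geostrophic balance: in the Northern Hemisphere the Coriolis force deflects motion to the right, so the geostrophic wind blows 90° to the right of the pressure-gradient force (low pressure on the left).
Rotating 315° by 90° clockwise gives 045° — the wind blows toward the northeast.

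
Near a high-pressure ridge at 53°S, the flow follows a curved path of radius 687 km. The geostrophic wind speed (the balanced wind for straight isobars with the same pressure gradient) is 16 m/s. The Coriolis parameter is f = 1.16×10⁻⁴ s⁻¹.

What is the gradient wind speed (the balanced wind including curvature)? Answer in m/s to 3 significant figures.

22.2 m/s

Around a high, pressure-gradient force acts outward with centrifugal, so Coriolis balances both:
fV = (1/ρ)|∂P/∂n| + V²/R  →  V² − fR·V + fR·V_g = 0
With fR = 1.16×10⁻⁴ × 687×10³ m = 79.7 m/s:
V = [fR − √((fR)² − 4 fR V_g)]/2 = [79.7 − √(79.7² − 4×79.7×16)]/2 = 22.2 m/s
Supergeostrophic (V > V_g = 16 m/s), as expected around a high.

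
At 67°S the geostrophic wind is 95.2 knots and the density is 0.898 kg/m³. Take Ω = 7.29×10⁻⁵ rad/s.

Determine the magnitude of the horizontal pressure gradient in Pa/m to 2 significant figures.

5.9×10⁻³ Pa/m

Coriolis parameter at 67°S:
f = 2Ω sin φ = 2 × 7.29×10⁻⁵ × sin 67° = 1.34×10⁻⁴ s⁻¹
Wind speed in SI: 95.2 knots = 49.0 m/s
Geostrophic balance rearranged: |∂P/∂n| = f ρ V_g
|∂P/∂n| = 1.34×10⁻⁴ × 0.898 × 49.0 = 5.90×10⁻³ Pa/m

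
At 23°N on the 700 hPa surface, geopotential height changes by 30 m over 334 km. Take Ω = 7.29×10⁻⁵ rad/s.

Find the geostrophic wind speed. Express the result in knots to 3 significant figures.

30.1 knots

Coriolis parameter at 23°N:
f = 2Ω sin φ = 2 × 7.29×10⁻⁵ × sin 23° = 5.70×10⁻⁵ s⁻¹
Height gradient: |∂Z/∂n| = 30 m / 334000 m = 8.98×10⁻⁵
On a pressure surface, geostrophic balance gives V_g = (g/f)|∂Z/∂n|:
V_g = 9.81 × 8.98×10⁻⁵ / 5.70×10⁻⁵ = 15.5 m/s
Converting: 15.5 m/s × 1.944 = 30.1 knots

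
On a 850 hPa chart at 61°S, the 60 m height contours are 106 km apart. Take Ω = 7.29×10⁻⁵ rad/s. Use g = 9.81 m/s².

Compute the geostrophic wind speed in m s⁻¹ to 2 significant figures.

44 m s⁻¹

Coriolis parameter at 61°S:
f = 2Ω sin φ = 2 × 7.29×10⁻⁵ × sin 61° = 1.28×10⁻⁴ s⁻¹
Height gradient: |∂Z/∂n| = 60 m / 106000 m = 5.66×10⁻⁴
On a pressure surface, geostrophic balance gives V_g = (g/f)|∂Z/∂n|:
V_g = 9.81 × 5.66×10⁻⁴ / 1.28×10⁻⁴ = 43.5 m/s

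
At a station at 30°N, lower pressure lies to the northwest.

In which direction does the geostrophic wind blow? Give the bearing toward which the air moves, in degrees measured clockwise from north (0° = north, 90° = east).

The pressure-gradient force points toward the northwest (bearing 315°).
Geostrophic balance: in the Northern Hemisphere the Coriolis force deflects motion to the right, so the geostrophic wind blows 90° to the right of the pressure-gradient force (low pressure on the left).
Rotating 315° by 90° clockwise gives 045° — the wind blows toward the northeast.

045°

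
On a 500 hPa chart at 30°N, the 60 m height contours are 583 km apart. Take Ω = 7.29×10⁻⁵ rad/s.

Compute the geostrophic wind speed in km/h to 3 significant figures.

49.9 km/h

Coriolis parameter at 30°N:
f = 2Ω sin φ = 2 × 7.29×10⁻⁵ × sin 30° = 7.29×10⁻⁵ s⁻¹
Height gradient: |∂Z/∂n| = 60 m / 583000 m = 1.03×10⁻⁴
On a pressure surface, geostrophic balance gives V_g = (g/f)|∂Z/∂n|:
V_g = 9.81 × 1.03×10⁻⁴ / 7.29×10⁻⁵ = 13.8 m/s
Converting: 13.8 m/s × 3.6 = 49.9 km/h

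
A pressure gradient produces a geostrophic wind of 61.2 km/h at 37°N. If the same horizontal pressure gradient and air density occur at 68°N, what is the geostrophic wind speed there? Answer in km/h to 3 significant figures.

39.7 km/h

With the same pressure gradient and density, V_g ∝ 1/f ∝ 1/sin φ.
V₂ = V₁ · sin φ₁ / sin φ₂ = 61.2 × sin 37° / sin 68°
V₂ = 61.2 × 0.6018/0.9272 = 39.7 km/h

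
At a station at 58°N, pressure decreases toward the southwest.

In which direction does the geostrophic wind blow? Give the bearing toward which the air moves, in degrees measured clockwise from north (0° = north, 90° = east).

The pressure-gradient force points toward the southwest (bearing 225°).
Geostrophic balance: in the Northern Hemisphere the Coriolis force deflects motion to the right, so the geostrophic wind blows 90° to the right of the pressure-gradient force (low pressure on the left).
Rotating 225° by 90° clockwise gives 315° — the wind blows toward the northwest.

315°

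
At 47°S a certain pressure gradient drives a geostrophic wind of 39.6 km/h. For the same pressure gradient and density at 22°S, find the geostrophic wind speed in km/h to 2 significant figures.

77 km/h

With the same pressure gradient and density, V_g ∝ 1/f ∝ 1/sin φ.
V₂ = V₁ · sin φ₁ / sin φ₂ = 39.6 × sin 47° / sin 22°
V₂ = 39.6 × 0.7314/0.3746 = 77 km/h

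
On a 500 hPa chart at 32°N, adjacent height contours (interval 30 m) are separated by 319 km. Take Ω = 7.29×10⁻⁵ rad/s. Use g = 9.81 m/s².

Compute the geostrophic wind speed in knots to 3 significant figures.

23.2 knots

Coriolis parameter at 32°N:
f = 2Ω sin φ = 2 × 7.29×10⁻⁵ × sin 32° = 7.73×10⁻⁵ s⁻¹
Height gradient: |∂Z/∂n| = 30 m / 319000 m = 9.40×10⁻⁵
On a pressure surface, geostrophic balance gives V_g = (g/f)|∂Z/∂n|:
V_g = 9.81 × 9.40×10⁻⁵ / 7.73×10⁻⁵ = 11.9 m/s
Converting: 11.9 m/s × 1.944 = 23.2 knots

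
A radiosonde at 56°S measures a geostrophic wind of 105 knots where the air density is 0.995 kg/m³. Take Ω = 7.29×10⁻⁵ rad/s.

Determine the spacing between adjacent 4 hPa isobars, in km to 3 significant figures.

61.6 km

Coriolis parameter at 56°S:
f = 2Ω sin φ = 2 × 7.29×10⁻⁵ × sin 56° = 1.21×10⁻⁴ s⁻¹
Wind speed in SI: 105 knots = 54.0 m/s
Geostrophic balance rearranged: |∂P/∂n| = f ρ V_g
|∂P/∂n| = 1.21×10⁻⁴ × 0.995 × 54.0 = 6.50×10⁻³ Pa/m
Isobar spacing: Δn = ΔP/|∂P/∂n| = 400 Pa / 6.50×10⁻³ Pa/m = 61571 m ≈ 61.6 km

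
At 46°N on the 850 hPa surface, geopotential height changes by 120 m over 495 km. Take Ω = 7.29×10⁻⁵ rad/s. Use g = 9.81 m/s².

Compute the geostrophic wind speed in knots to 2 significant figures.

Coriolis parameter at 46°N:
f = 2Ω sin φ = 2 × 7.29×10⁻⁵ × sin 46° = 1.05×10⁻⁴ s⁻¹
Height gradient: |∂Z/∂n| = 120 m / 495000 m = 2.42×10⁻⁴
On a pressure surface, geostrophic balance gives V_g = (g/f)|∂Z/∂n|:
V_g = 9.81 × 2.42×10⁻⁴ / 1.05×10⁻⁴ = 22.7 m/s
Converting: 22.7 m/s × 1.944 = 44 knots

44 knots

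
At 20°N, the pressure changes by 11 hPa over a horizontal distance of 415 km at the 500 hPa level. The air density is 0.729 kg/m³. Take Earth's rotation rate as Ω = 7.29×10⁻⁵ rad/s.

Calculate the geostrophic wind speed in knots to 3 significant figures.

Coriolis parameter at 20°N:
f = 2Ω sin φ = 2 × 7.29×10⁻⁵ × sin 20° = 4.99×10⁻⁵ s⁻¹
Pressure gradient: |∂P/∂n| = 1100 Pa / 415000 m = 2.65×10⁻³ Pa/m
Geostrophic balance (pressure-gradient force = Coriolis force):
V_g = (1/(fρ)) |∂P/∂n| = 2.65×10⁻³ / (4.99×10⁻⁵ × 0.729) = 72.9 m/s
Converting: 72.9 m/s × 1.944 = 142 knots

142 knots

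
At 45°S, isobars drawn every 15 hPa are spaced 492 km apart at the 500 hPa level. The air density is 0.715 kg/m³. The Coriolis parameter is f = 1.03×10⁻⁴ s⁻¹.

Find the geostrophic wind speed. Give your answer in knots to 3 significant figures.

80.5 knots

Pressure gradient: |∂P/∂n| = 1500 Pa / 492000 m = 3.05×10⁻³ Pa/m
Geostrophic balance (pressure-gradient force = Coriolis force):
V_g = (1/(fρ)) |∂P/∂n| = 3.05×10⁻³ / (1.03×10⁻⁴ × 0.715) = 41.4 m/s
Converting: 41.4 m/s × 1.944 = 80.5 knots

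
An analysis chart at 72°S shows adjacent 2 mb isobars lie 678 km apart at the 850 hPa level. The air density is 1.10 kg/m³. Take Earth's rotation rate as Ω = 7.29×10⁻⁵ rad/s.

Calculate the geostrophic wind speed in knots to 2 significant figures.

3.8 knots

Coriolis parameter at 72°S:
f = 2Ω sin φ = 2 × 7.29×10⁻⁵ × sin 72° = 1.39×10⁻⁴ s⁻¹
Pressure gradient: |∂P/∂n| = 200 Pa / 678000 m = 2.95×10⁻⁴ Pa/m
Geostrophic balance (pressure-gradient force = Coriolis force):
V_g = (1/(fρ)) |∂P/∂n| = 2.95×10⁻⁴ / (1.39×10⁻⁴ × 1.10) = 1.93 m/s
Converting: 1.93 m/s × 1.944 = 3.8 knots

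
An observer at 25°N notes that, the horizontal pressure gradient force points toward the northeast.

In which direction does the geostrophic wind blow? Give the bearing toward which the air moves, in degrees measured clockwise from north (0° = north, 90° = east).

The pressure-gradient force points toward the northeast (bearing 045°).
Geostrophic balance: in the Northern Hemisphere the Coriolis force deflects motion to the right, so the geostrophic wind blows 90° to the right of the pressure-gradient force (low pressure on the left).
Rotating 045° by 90° clockwise gives 135° — the wind blows toward the southeast.

135°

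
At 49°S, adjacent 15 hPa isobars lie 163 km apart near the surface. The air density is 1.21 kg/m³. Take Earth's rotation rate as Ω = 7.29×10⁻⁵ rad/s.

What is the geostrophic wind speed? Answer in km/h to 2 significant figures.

Coriolis parameter at 49°S:
f = 2Ω sin φ = 2 × 7.29×10⁻⁵ × sin 49° = 1.10×10⁻⁴ s⁻¹
Pressure gradient: |∂P/∂n| = 1500 Pa / 163000 m = 9.20×10⁻³ Pa/m
Geostrophic balance (pressure-gradient force = Coriolis force):
V_g = (1/(fρ)) |∂P/∂n| = 9.20×10⁻³ / (1.10×10⁻⁴ × 1.21) = 69.1 m/s
Converting: 69.1 m/s × 3.6 = 250 km/h

250 km/h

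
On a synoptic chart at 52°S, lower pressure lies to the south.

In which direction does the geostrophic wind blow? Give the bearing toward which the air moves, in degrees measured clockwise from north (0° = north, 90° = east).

090°

The pressure-gradient force points toward the south (bearing 180°).
Geostrophic balance: in the Southern Hemisphere the Coriolis force deflects motion to the left, so the geostrophic wind blows 90° to the left of the pressure-gradient force (low pressure on the right).
Rotating 180° by 90° counterclockwise gives 090° — the wind blows toward the east.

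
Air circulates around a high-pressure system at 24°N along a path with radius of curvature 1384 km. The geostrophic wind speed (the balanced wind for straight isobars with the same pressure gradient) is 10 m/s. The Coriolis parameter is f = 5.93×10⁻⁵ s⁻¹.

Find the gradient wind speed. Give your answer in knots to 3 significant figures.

Around a high, pressure-gradient force acts outward with centrifugal, so Coriolis balances both:
fV = (1/ρ)|∂P/∂n| + V²/R  →  V² − fR·V + fR·V_g = 0
With fR = 5.93×10⁻⁵ × 1384×10³ m = 82.1 m/s:
V = [fR − √((fR)² − 4 fR V_g)]/2 = [82.1 − √(82.1² − 4×82.1×10)]/2 = 11.7 m/s
Supergeostrophic (V > V_g = 10 m/s), as expected around a high.
Converting: 11.7 m/s × 1.944 = 22.7 knots

22.7 knots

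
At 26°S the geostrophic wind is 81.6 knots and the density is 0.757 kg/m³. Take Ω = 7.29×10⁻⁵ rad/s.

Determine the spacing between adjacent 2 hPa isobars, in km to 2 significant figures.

Coriolis parameter at 26°S:
f = 2Ω sin φ = 2 × 7.29×10⁻⁵ × sin 26° = 6.39×10⁻⁵ s⁻¹
Wind speed in SI: 81.6 knots = 42.0 m/s
Geostrophic balance rearranged: |∂P/∂n| = f ρ V_g
|∂P/∂n| = 6.39×10⁻⁵ × 0.757 × 42.0 = 2.03×10⁻³ Pa/m
Isobar spacing: Δn = ΔP/|∂P/∂n| = 200 Pa / 2.03×10⁻³ Pa/m = 98471 m ≈ 98 km

98 km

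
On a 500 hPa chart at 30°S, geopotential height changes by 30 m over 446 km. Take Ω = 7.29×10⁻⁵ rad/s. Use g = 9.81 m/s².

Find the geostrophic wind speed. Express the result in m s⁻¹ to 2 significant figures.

9.1 m s⁻¹

Coriolis parameter at 30°S:
f = 2Ω sin φ = 2 × 7.29×10⁻⁵ × sin 30° = 7.29×10⁻⁵ s⁻¹
Height gradient: |∂Z/∂n| = 30 m / 446000 m = 6.73×10⁻⁵
On a pressure surface, geostrophic balance gives V_g = (g/f)|∂Z/∂n|:
V_g = 9.81 × 6.73×10⁻⁵ / 7.29×10⁻⁵ = 9.05 m/s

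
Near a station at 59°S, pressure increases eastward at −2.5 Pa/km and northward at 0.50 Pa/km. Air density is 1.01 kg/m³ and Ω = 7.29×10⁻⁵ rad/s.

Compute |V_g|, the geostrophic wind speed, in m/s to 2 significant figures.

Coriolis parameter at 59°S:
f = 2Ω sin φ = 2 × 7.29×10⁻⁵ × sin 59° = 1.25×10⁻⁴ s⁻¹
In the Southern Hemisphere f is negative: f = −1.25×10⁻⁴ s⁻¹.
Component geostrophic relations (x east, y north):
u_g = −(1/(fρ)) ∂P/∂y,  v_g = (1/(fρ)) ∂P/∂x
u_g = −(0.50×10⁻³)/(−1.25×10⁻⁴ × 1.01) = 3.96 m/s;  v_g = (−2.5×10⁻³)/(−1.25×10⁻⁴ × 1.01) = 19.8 m/s
|V_g| = √(u_g² + v_g²) = 20.2 m/s

20 m/s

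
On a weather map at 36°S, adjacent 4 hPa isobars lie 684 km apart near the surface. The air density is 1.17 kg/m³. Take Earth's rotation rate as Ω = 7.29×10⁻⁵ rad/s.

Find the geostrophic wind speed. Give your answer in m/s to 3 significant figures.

5.83 m/s

Coriolis parameter at 36°S:
f = 2Ω sin φ = 2 × 7.29×10⁻⁵ × sin 36° = 8.57×10⁻⁵ s⁻¹
Pressure gradient: |∂P/∂n| = 400 Pa / 684000 m = 5.85×10⁻⁴ Pa/m
Geostrophic balance (pressure-gradient force = Coriolis force):
V_g = (1/(fρ)) |∂P/∂n| = 5.85×10⁻⁴ / (8.57×10⁻⁵ × 1.17) = 5.83 m/s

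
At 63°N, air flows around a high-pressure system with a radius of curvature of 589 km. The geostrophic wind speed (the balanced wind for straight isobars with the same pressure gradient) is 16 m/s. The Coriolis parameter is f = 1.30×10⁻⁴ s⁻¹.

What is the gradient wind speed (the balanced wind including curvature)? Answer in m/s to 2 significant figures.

Around a high, pressure-gradient force acts outward with centrifugal, so Coriolis balances both:
fV = (1/ρ)|∂P/∂n| + V²/R  →  V² − fR·V + fR·V_g = 0
With fR = 1.30×10⁻⁴ × 589×10³ m = 76.6 m/s:
V = [fR − √((fR)² − 4 fR V_g)]/2 = [76.6 − √(76.6² − 4×76.6×16)]/2 = 22.8 m/s
Supergeostrophic (V > V_g = 16 m/s), as expected around a high.

23 m/s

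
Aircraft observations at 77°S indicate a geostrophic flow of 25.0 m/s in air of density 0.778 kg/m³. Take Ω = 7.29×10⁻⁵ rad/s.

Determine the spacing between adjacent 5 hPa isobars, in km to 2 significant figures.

Coriolis parameter at 77°S:
f = 2Ω sin φ = 2 × 7.29×10⁻⁵ × sin 77° = 1.42×10⁻⁴ s⁻¹
Geostrophic balance rearranged: |∂P/∂n| = f ρ V_g
|∂P/∂n| = 1.42×10⁻⁴ × 0.778 × 25.0 = 2.76×10⁻³ Pa/m
Isobar spacing: Δn = ΔP/|∂P/∂n| = 500 Pa / 2.76×10⁻³ Pa/m = 180954 m ≈ 180 km

180 km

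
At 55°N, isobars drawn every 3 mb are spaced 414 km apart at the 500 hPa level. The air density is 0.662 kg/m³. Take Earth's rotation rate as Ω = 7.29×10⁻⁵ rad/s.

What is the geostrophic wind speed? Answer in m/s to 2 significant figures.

9.2 m/s

Coriolis parameter at 55°N:
f = 2Ω sin φ = 2 × 7.29×10⁻⁵ × sin 55° = 1.19×10⁻⁴ s⁻¹
Pressure gradient: |∂P/∂n| = 300 Pa / 414000 m = 7.25×10⁻⁴ Pa/m
Geostrophic balance (pressure-gradient force = Coriolis force):
V_g = (1/(fρ)) |∂P/∂n| = 7.25×10⁻⁴ / (1.19×10⁻⁴ × 0.662) = 9.17 m/s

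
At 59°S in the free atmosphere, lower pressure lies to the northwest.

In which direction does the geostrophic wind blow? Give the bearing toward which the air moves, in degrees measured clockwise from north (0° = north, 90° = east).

The pressure-gradient force points toward the northwest (bearing 315°).
Geostrophic balance: in the Southern Hemisphere the Coriolis force deflects motion to the left, so the geostrophic wind blows 90° to the left of the pressure-gradient force (low pressure on the right).
Rotating 315° by 90° counterclockwise gives 225° — the wind blows toward the southwest.

225°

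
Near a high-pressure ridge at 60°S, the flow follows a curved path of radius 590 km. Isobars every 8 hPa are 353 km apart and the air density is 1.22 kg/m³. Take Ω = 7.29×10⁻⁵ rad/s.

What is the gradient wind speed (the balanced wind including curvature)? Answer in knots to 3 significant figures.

39.2 knots

Coriolis parameter at 60°S:
f = 2Ω sin φ = 2 × 7.29×10⁻⁵ × sin 60° = 1.26×10⁻⁴ s⁻¹
Pressure gradient: |∂P/∂n| = 800 Pa / 353000 m = 2.27×10⁻³ Pa/m
Geostrophic speed: V_g = |∂P/∂n|/(fρ) = 2.27×10⁻³/(1.26×10⁻⁴ × 1.22) = 14.7 m/s
Around a high, pressure-gradient force acts outward with centrifugal, so Coriolis balances both:
fV = (1/ρ)|∂P/∂n| + V²/R  →  V² − fR·V + fR·V_g = 0
With fR = 1.26×10⁻⁴ × 590×10³ m = 74.5 m/s:
V = [fR − √((fR)² − 4 fR V_g)]/2 = [74.5 − √(74.5² − 4×74.5×14.7)]/2 = 20.2 m/s
Supergeostrophic (V > V_g = 14.7 m/s), as expected around a high.
Converting: 20.2 m/s × 1.944 = 39.2 knots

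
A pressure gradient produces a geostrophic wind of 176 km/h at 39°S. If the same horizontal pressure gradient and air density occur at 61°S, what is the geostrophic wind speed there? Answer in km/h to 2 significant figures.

130 km/h

With the same pressure gradient and density, V_g ∝ 1/f ∝ 1/sin φ.
V₂ = V₁ · sin φ₁ / sin φ₂ = 176 × sin 39° / sin 61°
V₂ = 176 × 0.6293/0.8746 = 130 km/h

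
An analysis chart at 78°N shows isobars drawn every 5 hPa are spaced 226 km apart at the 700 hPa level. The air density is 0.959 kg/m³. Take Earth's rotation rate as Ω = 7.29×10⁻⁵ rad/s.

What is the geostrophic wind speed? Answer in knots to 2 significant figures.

31 knots

Coriolis parameter at 78°N:
f = 2Ω sin φ = 2 × 7.29×10⁻⁵ × sin 78° = 1.43×10⁻⁴ s⁻¹
Pressure gradient: |∂P/∂n| = 500 Pa / 226000 m = 2.21×10⁻³ Pa/m
Geostrophic balance (pressure-gradient force = Coriolis force):
V_g = (1/(fρ)) |∂P/∂n| = 2.21×10⁻³ / (1.43×10⁻⁴ × 0.959) = 16.2 m/s
Converting: 16.2 m/s × 1.944 = 31 knots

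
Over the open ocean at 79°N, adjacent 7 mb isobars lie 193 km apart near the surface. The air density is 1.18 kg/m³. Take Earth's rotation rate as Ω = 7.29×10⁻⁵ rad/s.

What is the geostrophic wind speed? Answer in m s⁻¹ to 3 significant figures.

21.5 m s⁻¹

Coriolis parameter at 79°N:
f = 2Ω sin φ = 2 × 7.29×10⁻⁵ × sin 79° = 1.43×10⁻⁴ s⁻¹
Pressure gradient: |∂P/∂n| = 700 Pa / 193000 m = 3.63×10⁻³ Pa/m
Geostrophic balance (pressure-gradient force = Coriolis force):
V_g = (1/(fρ)) |∂P/∂n| = 3.63×10⁻³ / (1.43×10⁻⁴ × 1.18) = 21.5 m/s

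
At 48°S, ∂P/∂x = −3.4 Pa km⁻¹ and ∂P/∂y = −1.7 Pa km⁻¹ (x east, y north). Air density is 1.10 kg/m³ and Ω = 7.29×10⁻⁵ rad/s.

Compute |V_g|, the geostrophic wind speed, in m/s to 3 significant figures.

Coriolis parameter at 48°S:
f = 2Ω sin φ = 2 × 7.29×10⁻⁵ × sin 48° = 1.08×10⁻⁴ s⁻¹
In the Southern Hemisphere f is negative: f = −1.08×10⁻⁴ s⁻¹.
Component geostrophic relations (x east, y north):
u_g = −(1/(fρ)) ∂P/∂y,  v_g = (1/(fρ)) ∂P/∂x
u_g = −(−1.7×10⁻³)/(−1.08×10⁻⁴ × 1.10) = −14.3 m/s;  v_g = (−3.4×10⁻³)/(−1.08×10⁻⁴ × 1.10) = 28.5 m/s
|V_g| = √(u_g² + v_g²) = 31.9 m/s

31.9 m/s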